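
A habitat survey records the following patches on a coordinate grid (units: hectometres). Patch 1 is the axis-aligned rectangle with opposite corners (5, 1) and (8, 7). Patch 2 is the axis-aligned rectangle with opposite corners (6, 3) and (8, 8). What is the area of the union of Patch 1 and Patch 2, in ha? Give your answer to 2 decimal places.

By inclusion–exclusion:
Individual areas: |Patch 1| = 18, |Patch 2| = 10.
|Patch 1∩Patch 2|: x∈[6,8], y∈[3,7] → 2·4 = 8.
|Patch 1 ∪ Patch 2| = 28 − 8 = 20.00.

20.00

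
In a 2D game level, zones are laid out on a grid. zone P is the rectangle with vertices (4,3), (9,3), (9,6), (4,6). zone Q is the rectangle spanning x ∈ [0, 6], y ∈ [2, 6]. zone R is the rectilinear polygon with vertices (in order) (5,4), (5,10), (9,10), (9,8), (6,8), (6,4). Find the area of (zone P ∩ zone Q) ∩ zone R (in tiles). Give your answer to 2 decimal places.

The region (zone P ∩ zone Q) ∩ zone R is the polygon with vertices (6,4), (5,4), (5,6), (6,6).
By the shoelace formula its area is 2.00.

2.00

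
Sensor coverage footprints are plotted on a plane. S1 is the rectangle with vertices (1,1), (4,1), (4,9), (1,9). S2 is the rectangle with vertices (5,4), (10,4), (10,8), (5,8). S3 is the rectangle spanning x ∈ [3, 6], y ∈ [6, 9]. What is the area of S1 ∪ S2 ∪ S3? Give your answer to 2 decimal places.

48.00

By inclusion–exclusion:
Individual areas: |S1| = 24, |S2| = 20, |S3| = 9.
|S1∩S2| = 0 (no overlap).
|S1∩S3|: x∈[3,4], y∈[6,9] → 1·3 = 3.
|S2∩S3|: x∈[5,6], y∈[6,8] → 1·2 = 2.
|S1∩S2∩S3| = 0.
|S1 ∪ S2 ∪ S3| = 53 − 5 + 0 = 48.00.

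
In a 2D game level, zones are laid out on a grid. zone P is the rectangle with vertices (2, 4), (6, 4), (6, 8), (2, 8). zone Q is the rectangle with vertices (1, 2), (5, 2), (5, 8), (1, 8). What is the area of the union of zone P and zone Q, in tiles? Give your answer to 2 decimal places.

28.00

By inclusion–exclusion:
Individual areas: |zone P| = 16, |zone Q| = 24.
|zone P∩zone Q|: x∈[2,5], y∈[4,8] → 3·4 = 12.
|zone P ∪ zone Q| = 40 − 12 = 28.00.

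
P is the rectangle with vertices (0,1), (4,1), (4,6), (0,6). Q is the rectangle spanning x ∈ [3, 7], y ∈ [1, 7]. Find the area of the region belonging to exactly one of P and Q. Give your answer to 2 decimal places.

34.00

|P∩Q|: x∈[3,4], y∈[1,6] → 1·5 = 5.
|P △ Q| = |P| + |Q| − 2·|P∩Q| = 20 + 24 − 10 = 34.00.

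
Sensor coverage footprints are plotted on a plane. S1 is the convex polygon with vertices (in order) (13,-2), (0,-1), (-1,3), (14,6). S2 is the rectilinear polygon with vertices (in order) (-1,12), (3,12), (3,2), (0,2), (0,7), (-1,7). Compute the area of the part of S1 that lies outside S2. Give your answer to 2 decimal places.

79.50

|S1| = 84, |S1∩S2| = 4.5.
|S1 ∖ S2| = |S1| − |S1∩S2| = 84 − 4.5 = 79.50.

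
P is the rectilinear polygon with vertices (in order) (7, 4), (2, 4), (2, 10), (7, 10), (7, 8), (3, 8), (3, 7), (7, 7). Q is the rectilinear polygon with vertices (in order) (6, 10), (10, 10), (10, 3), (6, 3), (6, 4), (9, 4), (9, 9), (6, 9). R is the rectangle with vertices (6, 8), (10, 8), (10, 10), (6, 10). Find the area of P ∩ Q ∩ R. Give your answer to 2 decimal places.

1.00

The intersection is the polygon with vertices (7,9), (6,9), (6,10), (7,10).
By the shoelace formula its area is 1.00.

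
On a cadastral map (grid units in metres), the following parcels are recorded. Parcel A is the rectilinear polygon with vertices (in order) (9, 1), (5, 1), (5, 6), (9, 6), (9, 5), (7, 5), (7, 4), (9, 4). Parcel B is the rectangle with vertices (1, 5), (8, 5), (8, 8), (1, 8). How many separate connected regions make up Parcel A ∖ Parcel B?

Parcel A ∖ Parcel B splits into 2 disjoint pieces (area 14, area 1).

2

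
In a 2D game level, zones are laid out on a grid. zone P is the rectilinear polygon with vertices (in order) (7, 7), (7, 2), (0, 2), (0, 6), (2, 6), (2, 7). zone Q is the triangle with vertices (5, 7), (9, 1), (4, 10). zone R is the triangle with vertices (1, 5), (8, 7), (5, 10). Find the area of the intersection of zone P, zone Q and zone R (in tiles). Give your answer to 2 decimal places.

0.41

The intersection is the polygon with vertices (5,7), (5.667,7), (5.986,6.425), (5.48,6.28).
By the shoelace formula its area is 0.41.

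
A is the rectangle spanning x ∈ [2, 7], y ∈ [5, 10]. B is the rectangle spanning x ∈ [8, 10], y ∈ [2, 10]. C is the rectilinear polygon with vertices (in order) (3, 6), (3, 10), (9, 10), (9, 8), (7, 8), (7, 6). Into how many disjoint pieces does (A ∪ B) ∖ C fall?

(A ∪ B) ∖ C splits into 2 disjoint pieces (area 9, area 14).

2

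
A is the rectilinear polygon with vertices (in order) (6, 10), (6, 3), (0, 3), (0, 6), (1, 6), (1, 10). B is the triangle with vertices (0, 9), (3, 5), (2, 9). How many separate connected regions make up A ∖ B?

1

A ∖ B is a single connected region.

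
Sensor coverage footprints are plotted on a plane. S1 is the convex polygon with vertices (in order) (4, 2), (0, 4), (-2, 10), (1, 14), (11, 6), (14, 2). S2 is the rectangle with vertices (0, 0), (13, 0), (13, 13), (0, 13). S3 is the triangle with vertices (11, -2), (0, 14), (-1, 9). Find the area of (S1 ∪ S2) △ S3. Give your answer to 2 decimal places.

|S1 ∪ S2| = 179.3333.
|(S1 ∪ S2) ∩ S3| = 34.1736.
|(S1 ∪ S2) △ S3| = 179.3333 + 35.5 − 68.3472 = 146.49.

146.49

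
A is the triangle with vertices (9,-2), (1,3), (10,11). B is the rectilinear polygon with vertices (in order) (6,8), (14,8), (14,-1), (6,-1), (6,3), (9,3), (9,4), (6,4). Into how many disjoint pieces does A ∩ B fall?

A ∩ B is a single connected region.

1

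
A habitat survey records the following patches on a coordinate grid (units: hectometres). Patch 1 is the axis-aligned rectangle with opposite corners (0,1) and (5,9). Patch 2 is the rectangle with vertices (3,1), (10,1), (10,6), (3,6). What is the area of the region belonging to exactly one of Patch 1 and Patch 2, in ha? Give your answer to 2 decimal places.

|Patch 1∩Patch 2|: x∈[3,5], y∈[1,6] → 2·5 = 10.
|Patch 1 △ Patch 2| = |Patch 1| + |Patch 2| − 2·|Patch 1∩Patch 2| = 40 + 35 − 20 = 55.00.

55.00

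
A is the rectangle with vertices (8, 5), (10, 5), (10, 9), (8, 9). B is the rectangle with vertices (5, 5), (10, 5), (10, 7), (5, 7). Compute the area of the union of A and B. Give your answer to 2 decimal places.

By inclusion–exclusion:
Individual areas: |A| = 8, |B| = 10.
|A∩B|: x∈[8,10], y∈[5,7] → 2·2 = 4.
|A ∪ B| = 18 − 4 = 14.00.

14.00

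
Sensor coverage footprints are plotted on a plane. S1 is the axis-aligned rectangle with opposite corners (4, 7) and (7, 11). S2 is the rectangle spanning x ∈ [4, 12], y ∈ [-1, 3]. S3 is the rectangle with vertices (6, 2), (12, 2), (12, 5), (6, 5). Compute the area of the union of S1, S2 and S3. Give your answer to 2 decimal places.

By inclusion–exclusion:
Individual areas: |S1| = 12, |S2| = 32, |S3| = 18.
|S1∩S2| = 0 (no overlap).
|S1∩S3| = 0 (no overlap).
|S2∩S3|: x∈[6,12], y∈[2,3] → 6·1 = 6.
|S1∩S2∩S3| = 0.
|S1 ∪ S2 ∪ S3| = 62 − 6 + 0 = 56.00.

56.00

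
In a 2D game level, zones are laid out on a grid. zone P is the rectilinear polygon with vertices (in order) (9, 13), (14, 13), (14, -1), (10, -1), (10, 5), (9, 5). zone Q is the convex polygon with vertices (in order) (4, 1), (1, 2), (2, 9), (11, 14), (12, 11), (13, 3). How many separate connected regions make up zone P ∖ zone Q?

zone P ∖ zone Q splits into 2 disjoint pieces (area 0.0111, area 31.6667).

2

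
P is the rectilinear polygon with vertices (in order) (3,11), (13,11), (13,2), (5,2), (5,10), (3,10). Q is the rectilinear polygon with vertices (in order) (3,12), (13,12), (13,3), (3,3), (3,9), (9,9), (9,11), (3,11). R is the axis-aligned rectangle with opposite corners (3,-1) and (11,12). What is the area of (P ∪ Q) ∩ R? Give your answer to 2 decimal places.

|P ∪ Q| = 96.
|(P ∪ Q) ∩ R| = 76.00.

76.00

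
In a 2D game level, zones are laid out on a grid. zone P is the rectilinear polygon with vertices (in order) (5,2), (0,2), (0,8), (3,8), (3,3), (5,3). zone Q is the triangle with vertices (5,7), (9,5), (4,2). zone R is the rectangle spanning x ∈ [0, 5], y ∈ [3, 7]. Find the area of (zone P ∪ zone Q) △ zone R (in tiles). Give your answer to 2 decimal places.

|zone P ∪ zone Q| = 30.4.
|(zone P ∪ zone Q) ∩ zone R| = 13.6.
|(zone P ∪ zone Q) △ zone R| = 30.4 + 20 − 27.2 = 23.20.

23.20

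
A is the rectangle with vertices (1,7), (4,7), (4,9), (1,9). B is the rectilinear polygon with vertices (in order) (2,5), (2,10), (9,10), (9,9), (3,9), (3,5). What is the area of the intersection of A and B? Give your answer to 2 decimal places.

2.00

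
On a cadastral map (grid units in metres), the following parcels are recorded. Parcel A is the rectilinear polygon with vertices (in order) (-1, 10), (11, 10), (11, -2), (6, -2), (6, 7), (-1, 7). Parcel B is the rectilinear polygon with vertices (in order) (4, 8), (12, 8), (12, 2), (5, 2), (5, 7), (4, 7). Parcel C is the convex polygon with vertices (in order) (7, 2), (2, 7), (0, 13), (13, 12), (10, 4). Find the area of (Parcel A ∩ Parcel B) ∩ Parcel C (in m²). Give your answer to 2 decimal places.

|Parcel A ∩ Parcel B| = 32.
|(Parcel A ∩ Parcel B) ∩ Parcel C| = 25.17.

25.17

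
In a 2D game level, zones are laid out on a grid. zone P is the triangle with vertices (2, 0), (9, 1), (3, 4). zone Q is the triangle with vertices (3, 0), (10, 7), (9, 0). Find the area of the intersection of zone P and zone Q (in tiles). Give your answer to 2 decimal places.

6.25

The intersection is the polygon with vertices (9,1), (3.167,0.167), (5.667,2.667).
By the shoelace formula its area is 6.25.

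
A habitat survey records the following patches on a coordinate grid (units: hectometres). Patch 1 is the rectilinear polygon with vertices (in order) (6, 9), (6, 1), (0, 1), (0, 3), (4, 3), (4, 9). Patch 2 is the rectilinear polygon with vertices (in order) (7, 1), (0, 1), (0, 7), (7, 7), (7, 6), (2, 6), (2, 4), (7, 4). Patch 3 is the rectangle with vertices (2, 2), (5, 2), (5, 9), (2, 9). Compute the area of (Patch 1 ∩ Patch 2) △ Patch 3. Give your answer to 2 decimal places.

27.00

|Patch 1 ∩ Patch 2| = 16.
|(Patch 1 ∩ Patch 2) ∩ Patch 3| = 5.
|(Patch 1 ∩ Patch 2) △ Patch 3| = 16 + 21 − 10 = 27.00.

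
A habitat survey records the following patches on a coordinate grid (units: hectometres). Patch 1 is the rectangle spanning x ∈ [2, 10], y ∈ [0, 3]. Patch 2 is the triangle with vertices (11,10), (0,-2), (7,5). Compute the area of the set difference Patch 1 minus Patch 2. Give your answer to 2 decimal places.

|Patch 1| = 24, |Patch 1∩Patch 2| = 0.8598.
|Patch 1 ∖ Patch 2| = |Patch 1| − |Patch 1∩Patch 2| = 24 − 0.8598 = 23.14.

23.14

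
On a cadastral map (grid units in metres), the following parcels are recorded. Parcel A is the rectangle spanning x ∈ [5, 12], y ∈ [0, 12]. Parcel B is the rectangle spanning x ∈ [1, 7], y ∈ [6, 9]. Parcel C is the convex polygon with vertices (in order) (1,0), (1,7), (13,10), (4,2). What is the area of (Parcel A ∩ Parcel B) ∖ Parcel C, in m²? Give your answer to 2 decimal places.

1.50

|Parcel A ∩ Parcel B| = 6.
|(Parcel A ∩ Parcel B) ∩ Parcel C| = 4.5.
|(Parcel A ∩ Parcel B) ∖ Parcel C| = 6 − 4.5 = 1.50.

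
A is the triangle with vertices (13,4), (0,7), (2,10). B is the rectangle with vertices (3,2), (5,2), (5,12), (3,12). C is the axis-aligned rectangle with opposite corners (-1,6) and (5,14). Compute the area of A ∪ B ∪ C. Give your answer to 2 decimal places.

By inclusion–exclusion:
Individual areas: |A| = 22.5, |B| = 20, |C| = 48.
|A∩B| = 5.6643.
|A∩C| = 12.3788.
|B∩C|: x∈[3,5], y∈[6,12] → 2·6 = 12.
|A∩B∩C| = 5.6131.
|A ∪ B ∪ C| = 90.5 − 30.0431 + 5.6131 = 66.07.

66.07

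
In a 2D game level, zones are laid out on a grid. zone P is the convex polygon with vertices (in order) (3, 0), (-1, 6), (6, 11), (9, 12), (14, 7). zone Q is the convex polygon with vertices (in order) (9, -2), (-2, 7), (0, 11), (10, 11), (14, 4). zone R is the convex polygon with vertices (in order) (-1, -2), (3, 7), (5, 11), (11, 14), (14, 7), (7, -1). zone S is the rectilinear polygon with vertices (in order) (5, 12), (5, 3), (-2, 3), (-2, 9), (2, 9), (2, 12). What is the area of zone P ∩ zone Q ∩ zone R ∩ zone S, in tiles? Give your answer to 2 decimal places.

The intersection is the polygon with vertices (1.667,4), (3,7), (4.444,9.889), (5,10.286), (5,3), (2.889,3).
By the shoelace formula its area is 14.52.

14.52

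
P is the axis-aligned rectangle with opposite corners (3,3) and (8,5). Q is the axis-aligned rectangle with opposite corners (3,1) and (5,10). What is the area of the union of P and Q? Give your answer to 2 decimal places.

24.00

By inclusion–exclusion:
Individual areas: |P| = 10, |Q| = 18.
|P∩Q|: x∈[3,5], y∈[3,5] → 2·2 = 4.
|P ∪ Q| = 28 − 4 = 24.00.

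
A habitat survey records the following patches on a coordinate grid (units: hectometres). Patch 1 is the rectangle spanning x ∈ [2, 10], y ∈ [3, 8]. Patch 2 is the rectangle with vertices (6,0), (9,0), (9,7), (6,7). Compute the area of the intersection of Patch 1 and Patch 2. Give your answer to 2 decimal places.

12.00

|Patch 1∩Patch 2|: x∈[6,9], y∈[3,7] → 3·4 = 12.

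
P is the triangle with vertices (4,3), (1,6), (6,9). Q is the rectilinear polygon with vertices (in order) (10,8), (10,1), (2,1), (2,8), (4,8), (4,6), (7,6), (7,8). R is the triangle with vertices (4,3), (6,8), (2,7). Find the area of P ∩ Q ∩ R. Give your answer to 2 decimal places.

The intersection is the polygon with vertices (3.143,7.286), (4,7.5), (4,6), (5,6), (4,3), (2.154,6.692).
By the shoelace formula its area is 5.80.

5.80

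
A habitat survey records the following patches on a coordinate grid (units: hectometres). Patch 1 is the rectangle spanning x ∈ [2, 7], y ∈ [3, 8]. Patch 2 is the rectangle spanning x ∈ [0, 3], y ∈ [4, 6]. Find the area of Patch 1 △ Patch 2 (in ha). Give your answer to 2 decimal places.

27.00

|Patch 1∩Patch 2|: x∈[2,3], y∈[4,6] → 1·2 = 2.
|Patch 1 △ Patch 2| = |Patch 1| + |Patch 2| − 2·|Patch 1∩Patch 2| = 25 + 6 − 4 = 27.00.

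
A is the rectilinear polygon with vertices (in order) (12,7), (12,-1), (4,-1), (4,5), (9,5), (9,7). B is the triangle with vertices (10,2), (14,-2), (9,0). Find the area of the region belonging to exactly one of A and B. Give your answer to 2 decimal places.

50.50

|A| = 54, |B| = 6, |A∩B| = 4.75.
|A △ B| = |A| + |B| − 2·|A∩B| = 54 + 6 − 9.5 = 50.50.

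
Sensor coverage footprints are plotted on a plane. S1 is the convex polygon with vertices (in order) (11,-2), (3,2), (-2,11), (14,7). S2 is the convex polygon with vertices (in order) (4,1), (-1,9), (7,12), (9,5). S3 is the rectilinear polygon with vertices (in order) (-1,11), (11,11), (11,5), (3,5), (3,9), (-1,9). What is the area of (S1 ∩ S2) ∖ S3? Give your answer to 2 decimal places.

25.70

|S1 ∩ S2| = 50.6244.
|(S1 ∩ S2) ∩ S3| = 24.9231.
|(S1 ∩ S2) ∖ S3| = 50.6244 − 24.9231 = 25.70.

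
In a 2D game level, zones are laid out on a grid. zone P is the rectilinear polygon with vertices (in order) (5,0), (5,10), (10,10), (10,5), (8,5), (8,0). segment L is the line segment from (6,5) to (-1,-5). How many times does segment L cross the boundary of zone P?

1

The segment meets the boundary at (5,3.571).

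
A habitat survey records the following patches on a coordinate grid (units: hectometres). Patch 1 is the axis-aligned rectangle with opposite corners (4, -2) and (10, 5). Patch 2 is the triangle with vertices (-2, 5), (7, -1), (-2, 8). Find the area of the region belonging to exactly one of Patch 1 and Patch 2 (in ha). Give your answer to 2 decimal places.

|Patch 1| = 42, |Patch 2| = 13.5, |Patch 1∩Patch 2| = 1.5.
|Patch 1 △ Patch 2| = |Patch 1| + |Patch 2| − 2·|Patch 1∩Patch 2| = 42 + 13.5 − 3 = 52.50.

52.50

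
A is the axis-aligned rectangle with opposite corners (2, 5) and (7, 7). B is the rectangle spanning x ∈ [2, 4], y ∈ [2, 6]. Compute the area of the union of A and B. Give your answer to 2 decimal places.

By inclusion–exclusion:
Individual areas: |A| = 10, |B| = 8.
|A∩B|: x∈[2,4], y∈[5,6] → 2·1 = 2.
|A ∪ B| = 18 − 2 = 16.00.

16.00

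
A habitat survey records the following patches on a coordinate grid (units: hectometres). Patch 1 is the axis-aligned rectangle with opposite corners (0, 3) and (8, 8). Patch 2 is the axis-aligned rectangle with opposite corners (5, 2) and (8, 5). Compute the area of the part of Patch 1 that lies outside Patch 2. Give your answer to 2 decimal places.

|Patch 1∩Patch 2|: x∈[5,8], y∈[3,5] → 3·2 = 6.
|Patch 1| = 40.
|Patch 1 ∖ Patch 2| = |Patch 1| − |Patch 1∩Patch 2| = 40 − 6 = 34.00.

34.00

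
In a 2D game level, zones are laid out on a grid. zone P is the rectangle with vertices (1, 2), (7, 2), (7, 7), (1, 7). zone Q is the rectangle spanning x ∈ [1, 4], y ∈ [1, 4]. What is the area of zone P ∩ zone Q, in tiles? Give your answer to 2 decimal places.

6.00

|zone P∩zone Q|: x∈[1,4], y∈[2,4] → 3·2 = 6.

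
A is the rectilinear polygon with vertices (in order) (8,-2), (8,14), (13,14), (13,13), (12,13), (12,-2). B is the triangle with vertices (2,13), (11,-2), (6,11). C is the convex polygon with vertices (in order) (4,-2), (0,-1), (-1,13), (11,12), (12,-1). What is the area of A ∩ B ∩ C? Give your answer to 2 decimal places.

4.13

The intersection is the polygon with vertices (10.679,-1.165), (10.512,-1.186), (8,3), (8,5.8).
By the shoelace formula its area is 4.13.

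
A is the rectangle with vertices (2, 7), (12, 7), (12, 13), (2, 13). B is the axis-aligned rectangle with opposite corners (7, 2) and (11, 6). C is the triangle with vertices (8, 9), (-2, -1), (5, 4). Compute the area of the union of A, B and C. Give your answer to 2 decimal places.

85.20

By inclusion–exclusion:
Individual areas: |A| = 60, |B| = 16, |C| = 10.
|A∩B| = 0 (no overlap).
|A∩C| = 0.8.
|B∩C| = 0.
|A∩B∩C| = 0.
|A ∪ B ∪ C| = 86 − 0.8 + 0 = 85.20.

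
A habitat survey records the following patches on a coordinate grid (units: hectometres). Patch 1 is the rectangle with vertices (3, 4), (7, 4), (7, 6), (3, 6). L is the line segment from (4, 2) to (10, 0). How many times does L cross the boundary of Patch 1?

The segment lies entirely outside Patch 1 and never meets its boundary.

0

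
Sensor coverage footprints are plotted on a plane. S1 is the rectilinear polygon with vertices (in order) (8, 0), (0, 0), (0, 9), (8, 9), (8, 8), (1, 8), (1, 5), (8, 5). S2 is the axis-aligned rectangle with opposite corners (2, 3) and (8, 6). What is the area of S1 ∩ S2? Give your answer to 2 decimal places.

12.00

The intersection is the polygon with vertices (8,5), (8,3), (2,3), (2,5).
By the shoelace formula its area is 12.00.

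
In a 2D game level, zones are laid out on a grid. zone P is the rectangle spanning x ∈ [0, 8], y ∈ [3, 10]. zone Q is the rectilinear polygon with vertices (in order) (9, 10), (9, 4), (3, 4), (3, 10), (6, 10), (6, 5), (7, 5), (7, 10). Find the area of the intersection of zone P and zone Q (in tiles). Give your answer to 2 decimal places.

The intersection is the polygon with vertices (8,4), (3,4), (3,10), (6,10), (6,5), (7,5), (7,10), (8,10).
By the shoelace formula its area is 25.00.

25.00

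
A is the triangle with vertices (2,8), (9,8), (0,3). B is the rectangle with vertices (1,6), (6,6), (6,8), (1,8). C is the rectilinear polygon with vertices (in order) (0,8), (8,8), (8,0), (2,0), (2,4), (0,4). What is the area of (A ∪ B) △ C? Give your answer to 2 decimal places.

|A ∪ B| = 18.8.
|(A ∪ B) ∩ C| = 17.8222.
|(A ∪ B) △ C| = 18.8 + 56 − 35.6444 = 39.16.

39.16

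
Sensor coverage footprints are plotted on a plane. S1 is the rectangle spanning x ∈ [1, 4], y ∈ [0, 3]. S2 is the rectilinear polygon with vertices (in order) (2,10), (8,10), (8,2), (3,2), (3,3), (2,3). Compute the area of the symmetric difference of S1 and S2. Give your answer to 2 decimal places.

54.00

|S1| = 9, |S2| = 47, |S1∩S2| = 1.
|S1 △ S2| = |S1| + |S2| − 2·|S1∩S2| = 9 + 47 − 2 = 54.00.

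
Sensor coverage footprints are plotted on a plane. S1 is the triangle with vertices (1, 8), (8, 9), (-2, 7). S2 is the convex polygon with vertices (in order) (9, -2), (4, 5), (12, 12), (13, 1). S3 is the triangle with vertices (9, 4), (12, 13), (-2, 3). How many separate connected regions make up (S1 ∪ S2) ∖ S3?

(S1 ∪ S2) ∖ S3 splits into 2 disjoint pieces (area 1.873, area 45.8379).

2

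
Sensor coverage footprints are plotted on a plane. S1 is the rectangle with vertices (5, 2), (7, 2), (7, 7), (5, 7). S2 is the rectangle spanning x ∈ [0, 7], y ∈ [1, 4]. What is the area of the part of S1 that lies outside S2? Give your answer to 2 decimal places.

6.00

|S1∩S2|: x∈[5,7], y∈[2,4] → 2·2 = 4.
|S1| = 10.
|S1 ∖ S2| = |S1| − |S1∩S2| = 10 − 4 = 6.00.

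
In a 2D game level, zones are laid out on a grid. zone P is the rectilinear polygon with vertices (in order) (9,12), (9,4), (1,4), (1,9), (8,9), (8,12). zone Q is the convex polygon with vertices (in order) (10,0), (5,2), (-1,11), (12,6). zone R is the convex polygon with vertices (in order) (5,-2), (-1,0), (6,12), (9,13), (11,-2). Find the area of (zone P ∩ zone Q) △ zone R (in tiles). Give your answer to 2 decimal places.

89.87

|zone P ∩ zone Q| = 30.2359.
|(zone P ∩ zone Q) ∩ zone R| = 24.4335.
|(zone P ∩ zone Q) △ zone R| = 30.2359 + 108.5 − 48.867 = 89.87.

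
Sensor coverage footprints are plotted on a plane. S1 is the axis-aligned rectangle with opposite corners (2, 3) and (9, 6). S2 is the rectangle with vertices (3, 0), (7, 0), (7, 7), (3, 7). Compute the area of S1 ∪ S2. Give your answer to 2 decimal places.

By inclusion–exclusion:
Individual areas: |S1| = 21, |S2| = 28.
|S1∩S2|: x∈[3,7], y∈[3,6] → 4·3 = 12.
|S1 ∪ S2| = 49 − 12 = 37.00.

37.00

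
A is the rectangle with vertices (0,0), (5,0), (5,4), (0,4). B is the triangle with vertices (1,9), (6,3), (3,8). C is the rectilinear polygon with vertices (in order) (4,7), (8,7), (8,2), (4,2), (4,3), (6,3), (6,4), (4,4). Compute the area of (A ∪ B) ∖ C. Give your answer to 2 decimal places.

|A ∪ B| = 23.5.
|(A ∪ B) ∩ C| = 1.8167.
|(A ∪ B) ∖ C| = 23.5 − 1.8167 = 21.68.

21.68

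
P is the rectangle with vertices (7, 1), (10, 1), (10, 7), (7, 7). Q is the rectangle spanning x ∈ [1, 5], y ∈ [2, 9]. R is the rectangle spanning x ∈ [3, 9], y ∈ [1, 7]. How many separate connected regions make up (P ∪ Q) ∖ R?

2

(P ∪ Q) ∖ R splits into 2 disjoint pieces (area 6, area 18).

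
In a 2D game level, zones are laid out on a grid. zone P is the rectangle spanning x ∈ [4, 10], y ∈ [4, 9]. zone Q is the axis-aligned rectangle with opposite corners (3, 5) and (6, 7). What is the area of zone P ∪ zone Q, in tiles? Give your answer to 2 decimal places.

32.00

By inclusion–exclusion:
Individual areas: |zone P| = 30, |zone Q| = 6.
|zone P∩zone Q|: x∈[4,6], y∈[5,7] → 2·2 = 4.
|zone P ∪ zone Q| = 36 − 4 = 32.00.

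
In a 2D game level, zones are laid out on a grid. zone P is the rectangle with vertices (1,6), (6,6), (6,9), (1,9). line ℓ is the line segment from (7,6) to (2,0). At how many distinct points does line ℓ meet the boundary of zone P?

0

The segment lies entirely outside zone P and never meets its boundary.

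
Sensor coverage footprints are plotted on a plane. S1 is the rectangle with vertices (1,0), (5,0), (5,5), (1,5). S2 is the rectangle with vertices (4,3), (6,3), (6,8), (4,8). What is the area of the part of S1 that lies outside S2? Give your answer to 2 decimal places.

18.00

|S1∩S2|: x∈[4,5], y∈[3,5] → 1·2 = 2.
|S1| = 20.
|S1 ∖ S2| = |S1| − |S1∩S2| = 20 − 2 = 18.00.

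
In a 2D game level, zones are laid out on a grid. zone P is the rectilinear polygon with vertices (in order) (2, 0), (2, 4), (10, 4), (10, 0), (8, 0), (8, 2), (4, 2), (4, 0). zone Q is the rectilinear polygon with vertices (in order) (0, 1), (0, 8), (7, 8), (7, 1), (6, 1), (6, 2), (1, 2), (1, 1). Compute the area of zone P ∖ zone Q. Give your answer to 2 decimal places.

14.00

|zone P| = 24, |zone P∩zone Q| = 10.
|zone P ∖ zone Q| = |zone P| − |zone P∩zone Q| = 24 − 10 = 14.00.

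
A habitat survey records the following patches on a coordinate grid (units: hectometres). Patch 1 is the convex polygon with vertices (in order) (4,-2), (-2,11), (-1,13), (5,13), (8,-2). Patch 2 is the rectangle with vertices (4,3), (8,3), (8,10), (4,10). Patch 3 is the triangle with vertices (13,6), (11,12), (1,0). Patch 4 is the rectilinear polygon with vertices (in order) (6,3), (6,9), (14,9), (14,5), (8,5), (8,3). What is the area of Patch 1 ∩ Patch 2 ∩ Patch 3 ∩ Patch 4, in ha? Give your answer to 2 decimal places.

2.18

The intersection is the polygon with vertices (6.323,6.387), (7,3), (6,3), (6,6).
By the shoelace formula its area is 2.18.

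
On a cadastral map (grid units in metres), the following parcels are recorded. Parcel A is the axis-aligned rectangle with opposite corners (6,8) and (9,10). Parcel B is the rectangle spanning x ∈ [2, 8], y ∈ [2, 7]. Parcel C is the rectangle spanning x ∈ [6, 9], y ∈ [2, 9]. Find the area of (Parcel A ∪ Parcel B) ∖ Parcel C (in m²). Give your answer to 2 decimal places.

|Parcel A ∪ Parcel B| = 36.
|(Parcel A ∪ Parcel B) ∩ Parcel C| = 13.
|(Parcel A ∪ Parcel B) ∖ Parcel C| = 36 − 13 = 23.00.

23.00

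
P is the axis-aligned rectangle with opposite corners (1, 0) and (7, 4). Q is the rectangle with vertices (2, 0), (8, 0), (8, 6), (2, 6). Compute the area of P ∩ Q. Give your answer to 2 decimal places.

20.00

|P∩Q|: x∈[2,7], y∈[0,4] → 5·4 = 20.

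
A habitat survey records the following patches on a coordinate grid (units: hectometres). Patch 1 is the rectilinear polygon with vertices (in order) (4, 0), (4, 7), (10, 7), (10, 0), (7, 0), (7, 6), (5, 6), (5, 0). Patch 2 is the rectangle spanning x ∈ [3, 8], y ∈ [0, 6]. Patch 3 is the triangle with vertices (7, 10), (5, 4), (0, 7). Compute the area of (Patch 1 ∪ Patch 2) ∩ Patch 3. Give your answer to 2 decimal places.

5.30

The region (Patch 1 ∪ Patch 2) ∩ Patch 3 is the polygon with vertices (6,7), (5,4), (3,5.2), (3,6), (4,6), (4,7).
By the shoelace formula its area is 5.30.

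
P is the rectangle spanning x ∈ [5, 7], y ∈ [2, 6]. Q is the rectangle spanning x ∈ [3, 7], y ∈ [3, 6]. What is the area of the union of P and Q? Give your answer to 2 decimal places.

14.00

By inclusion–exclusion:
Individual areas: |P| = 8, |Q| = 12.
|P∩Q|: x∈[5,7], y∈[3,6] → 2·3 = 6.
|P ∪ Q| = 20 − 6 = 14.00.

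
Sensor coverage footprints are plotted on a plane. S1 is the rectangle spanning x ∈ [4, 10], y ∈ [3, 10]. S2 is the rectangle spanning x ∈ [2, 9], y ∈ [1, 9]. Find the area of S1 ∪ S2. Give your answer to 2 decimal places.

68.00

By inclusion–exclusion:
Individual areas: |S1| = 42, |S2| = 56.
|S1∩S2|: x∈[4,9], y∈[3,9] → 5·6 = 30.
|S1 ∪ S2| = 98 − 30 = 68.00.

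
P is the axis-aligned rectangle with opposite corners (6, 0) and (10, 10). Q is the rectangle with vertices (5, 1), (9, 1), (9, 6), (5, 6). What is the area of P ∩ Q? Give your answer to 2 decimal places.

|P∩Q|: x∈[6,9], y∈[1,6] → 3·5 = 15.

15.00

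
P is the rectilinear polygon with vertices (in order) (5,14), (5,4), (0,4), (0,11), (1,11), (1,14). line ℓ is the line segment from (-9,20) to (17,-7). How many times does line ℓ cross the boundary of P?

2

The segment meets the boundary at (5,5.462), (0,10.654).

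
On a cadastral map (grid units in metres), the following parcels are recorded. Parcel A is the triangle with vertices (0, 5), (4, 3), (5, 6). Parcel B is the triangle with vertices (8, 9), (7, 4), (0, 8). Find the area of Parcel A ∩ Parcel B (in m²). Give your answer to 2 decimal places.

The intersection is the polygon with vertices (5,6), (4.76,5.28), (3.889,5.778).
By the shoelace formula its area is 0.37.

0.37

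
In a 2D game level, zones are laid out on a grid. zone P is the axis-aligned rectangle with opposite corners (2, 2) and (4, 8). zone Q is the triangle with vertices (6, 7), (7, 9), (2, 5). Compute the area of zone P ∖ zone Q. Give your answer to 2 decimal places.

11.40

|zone P| = 12, |zone P∩zone Q| = 0.6.
|zone P ∖ zone Q| = |zone P| − |zone P∩zone Q| = 12 − 0.6 = 11.40.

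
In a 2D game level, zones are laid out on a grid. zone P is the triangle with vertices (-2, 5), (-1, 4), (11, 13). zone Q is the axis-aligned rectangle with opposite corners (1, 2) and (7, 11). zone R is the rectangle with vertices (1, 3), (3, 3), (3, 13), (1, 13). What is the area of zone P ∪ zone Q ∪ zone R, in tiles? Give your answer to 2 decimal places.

By inclusion–exclusion:
Individual areas: |zone P| = 10.5, |zone Q| = 54, |zone R| = 20.
|zone P∩zone Q| = 5.6538.
|zone P∩zone R| = 2.4231.
|zone Q∩zone R|: x∈[1,3], y∈[3,11] → 2·8 = 16.
|zone P∩zone Q∩zone R| = 2.4231.
|zone P ∪ zone Q ∪ zone R| = 84.5 − 24.0769 + 2.4231 = 62.85.

62.85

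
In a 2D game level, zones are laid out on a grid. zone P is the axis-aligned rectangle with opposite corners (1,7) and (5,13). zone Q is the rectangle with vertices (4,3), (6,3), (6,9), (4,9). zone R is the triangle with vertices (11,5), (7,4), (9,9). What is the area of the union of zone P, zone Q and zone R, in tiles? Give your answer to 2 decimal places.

By inclusion–exclusion:
Individual areas: |zone P| = 24, |zone Q| = 12, |zone R| = 9.
|zone P∩zone Q|: x∈[4,5], y∈[7,9] → 1·2 = 2.
|zone P∩zone R| = 0.
|zone Q∩zone R| = 0.
|zone P∩zone Q∩zone R| = 0.
|zone P ∪ zone Q ∪ zone R| = 45 − 2 + 0 = 43.00.

43.00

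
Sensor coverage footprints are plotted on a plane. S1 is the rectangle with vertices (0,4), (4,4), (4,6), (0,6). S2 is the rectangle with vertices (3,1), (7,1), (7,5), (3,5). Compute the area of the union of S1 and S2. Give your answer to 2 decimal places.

By inclusion–exclusion:
Individual areas: |S1| = 8, |S2| = 16.
|S1∩S2|: x∈[3,4], y∈[4,5] → 1·1 = 1.
|S1 ∪ S2| = 24 − 1 = 23.00.

23.00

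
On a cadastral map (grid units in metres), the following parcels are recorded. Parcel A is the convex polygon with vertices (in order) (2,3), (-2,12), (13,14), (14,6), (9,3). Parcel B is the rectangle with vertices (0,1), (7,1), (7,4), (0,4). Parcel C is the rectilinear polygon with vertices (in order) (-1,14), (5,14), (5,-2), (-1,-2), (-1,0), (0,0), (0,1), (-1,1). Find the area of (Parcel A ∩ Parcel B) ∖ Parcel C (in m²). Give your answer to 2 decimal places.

2.00

|Parcel A ∩ Parcel B| = 5.2222.
|(Parcel A ∩ Parcel B) ∩ Parcel C| = 3.2222.
|(Parcel A ∩ Parcel B) ∖ Parcel C| = 5.2222 − 3.2222 = 2.00.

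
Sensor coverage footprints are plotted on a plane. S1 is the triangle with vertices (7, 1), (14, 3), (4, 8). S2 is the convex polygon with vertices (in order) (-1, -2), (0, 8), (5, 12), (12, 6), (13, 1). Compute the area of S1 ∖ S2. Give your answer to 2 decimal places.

0.81

|S1| = 27.5, |S1∩S2| = 26.6907.
|S1 ∖ S2| = |S1| − |S1∩S2| = 27.5 − 26.6907 = 0.81.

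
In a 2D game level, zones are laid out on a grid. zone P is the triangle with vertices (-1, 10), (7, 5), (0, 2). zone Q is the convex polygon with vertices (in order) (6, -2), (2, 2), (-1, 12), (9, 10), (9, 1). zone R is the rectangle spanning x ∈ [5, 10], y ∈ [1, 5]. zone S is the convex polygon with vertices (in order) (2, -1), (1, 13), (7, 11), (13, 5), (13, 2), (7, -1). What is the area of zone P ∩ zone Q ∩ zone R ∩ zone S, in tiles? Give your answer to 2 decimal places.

0.86

The intersection is the polygon with vertices (5,5), (7,5), (5,4.143).
By the shoelace formula its area is 0.86.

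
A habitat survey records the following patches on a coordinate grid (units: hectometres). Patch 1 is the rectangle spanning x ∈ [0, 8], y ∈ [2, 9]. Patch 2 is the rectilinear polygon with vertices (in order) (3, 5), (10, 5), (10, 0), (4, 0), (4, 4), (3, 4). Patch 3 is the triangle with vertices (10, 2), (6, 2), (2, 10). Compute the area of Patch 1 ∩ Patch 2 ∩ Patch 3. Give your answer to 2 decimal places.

7.75

The intersection is the polygon with vertices (6,2), (4.5,5), (7,5), (8,4), (8,2).
By the shoelace formula its area is 7.75.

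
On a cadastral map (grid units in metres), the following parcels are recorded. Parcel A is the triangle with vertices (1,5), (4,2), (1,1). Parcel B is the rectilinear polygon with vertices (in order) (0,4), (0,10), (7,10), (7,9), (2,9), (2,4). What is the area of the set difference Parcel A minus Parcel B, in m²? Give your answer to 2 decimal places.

5.50

|Parcel A| = 6, |Parcel A∩Parcel B| = 0.5.
|Parcel A ∖ Parcel B| = |Parcel A| − |Parcel A∩Parcel B| = 6 − 0.5 = 5.50.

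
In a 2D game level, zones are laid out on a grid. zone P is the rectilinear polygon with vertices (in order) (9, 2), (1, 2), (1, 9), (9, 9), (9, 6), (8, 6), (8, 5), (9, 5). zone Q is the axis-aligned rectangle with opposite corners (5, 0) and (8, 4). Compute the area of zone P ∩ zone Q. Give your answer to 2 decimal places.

The intersection is the polygon with vertices (5,2), (5,4), (8,4), (8,2).
By the shoelace formula its area is 6.00.

6.00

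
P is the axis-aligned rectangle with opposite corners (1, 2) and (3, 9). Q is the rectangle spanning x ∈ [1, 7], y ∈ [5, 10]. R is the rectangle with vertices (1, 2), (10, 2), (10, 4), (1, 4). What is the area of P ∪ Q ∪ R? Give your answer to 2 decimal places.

50.00

By inclusion–exclusion:
Individual areas: |P| = 14, |Q| = 30, |R| = 18.
|P∩Q|: x∈[1,3], y∈[5,9] → 2·4 = 8.
|P∩R|: x∈[1,3], y∈[2,4] → 2·2 = 4.
|Q∩R| = 0 (no overlap).
|P∩Q∩R| = 0.
|P ∪ Q ∪ R| = 62 − 12 + 0 = 50.00.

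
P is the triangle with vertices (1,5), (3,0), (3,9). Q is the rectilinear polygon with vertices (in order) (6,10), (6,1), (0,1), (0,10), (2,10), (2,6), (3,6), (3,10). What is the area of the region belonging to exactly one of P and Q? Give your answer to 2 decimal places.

|P| = 9, |Q| = 50, |P∩Q| = 6.8.
|P △ Q| = |P| + |Q| − 2·|P∩Q| = 9 + 50 − 13.6 = 45.40.

45.40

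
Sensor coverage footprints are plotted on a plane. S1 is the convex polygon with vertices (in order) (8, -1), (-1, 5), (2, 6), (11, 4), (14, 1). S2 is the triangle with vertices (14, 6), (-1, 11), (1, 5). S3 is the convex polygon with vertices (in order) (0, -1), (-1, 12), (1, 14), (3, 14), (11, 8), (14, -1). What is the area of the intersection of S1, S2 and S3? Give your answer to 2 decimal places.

The intersection is the polygon with vertices (5.086,5.314), (1,5), (0.8,5.6), (2,6).
By the shoelace formula its area is 2.29.

2.29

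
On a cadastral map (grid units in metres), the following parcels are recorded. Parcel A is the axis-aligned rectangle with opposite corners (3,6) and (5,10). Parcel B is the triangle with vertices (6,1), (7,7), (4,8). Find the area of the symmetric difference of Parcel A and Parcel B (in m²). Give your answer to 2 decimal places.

14.98

|Parcel A| = 8, |Parcel B| = 9.5, |Parcel A∩Parcel B| = 1.2619.
|Parcel A △ Parcel B| = |Parcel A| + |Parcel B| − 2·|Parcel A∩Parcel B| = 8 + 9.5 − 2.5238 = 14.98.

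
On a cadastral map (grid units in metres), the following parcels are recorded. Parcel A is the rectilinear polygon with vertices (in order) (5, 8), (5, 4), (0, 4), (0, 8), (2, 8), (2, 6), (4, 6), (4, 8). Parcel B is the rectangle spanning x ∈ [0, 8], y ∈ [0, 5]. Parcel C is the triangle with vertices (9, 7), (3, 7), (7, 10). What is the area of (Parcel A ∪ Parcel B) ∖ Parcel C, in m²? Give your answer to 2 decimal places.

|Parcel A ∪ Parcel B| = 51.
|(Parcel A ∪ Parcel B) ∩ Parcel C| = 0.9583.
|(Parcel A ∪ Parcel B) ∖ Parcel C| = 51 − 0.9583 = 50.04.

50.04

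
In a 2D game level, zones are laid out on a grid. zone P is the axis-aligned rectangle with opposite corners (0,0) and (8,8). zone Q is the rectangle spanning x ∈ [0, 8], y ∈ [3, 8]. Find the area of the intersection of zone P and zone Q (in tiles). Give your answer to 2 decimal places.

40.00

|zone P∩zone Q|: x∈[0,8], y∈[3,8] → 8·5 = 40.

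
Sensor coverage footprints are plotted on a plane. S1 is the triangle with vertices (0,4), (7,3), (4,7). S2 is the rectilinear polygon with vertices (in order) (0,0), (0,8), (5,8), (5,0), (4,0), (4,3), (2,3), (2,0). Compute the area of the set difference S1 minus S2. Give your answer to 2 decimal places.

|S1| = 12.5, |S1∩S2| = 10.119.
|S1 ∖ S2| = |S1| − |S1∩S2| = 12.5 − 10.119 = 2.38.

2.38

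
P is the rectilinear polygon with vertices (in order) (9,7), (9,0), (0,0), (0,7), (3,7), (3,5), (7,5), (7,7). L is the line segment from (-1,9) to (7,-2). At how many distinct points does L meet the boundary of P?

2

The segment meets the boundary at (5.545,0), (0.455,7).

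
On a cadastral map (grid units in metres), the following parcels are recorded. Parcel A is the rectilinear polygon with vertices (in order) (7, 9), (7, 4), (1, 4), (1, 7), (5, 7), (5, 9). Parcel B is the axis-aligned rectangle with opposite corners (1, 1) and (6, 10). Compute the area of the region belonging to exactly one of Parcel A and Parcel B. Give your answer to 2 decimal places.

33.00

|Parcel A| = 22, |Parcel B| = 45, |Parcel A∩Parcel B| = 17.
|Parcel A △ Parcel B| = |Parcel A| + |Parcel B| − 2·|Parcel A∩Parcel B| = 22 + 45 − 34 = 33.00.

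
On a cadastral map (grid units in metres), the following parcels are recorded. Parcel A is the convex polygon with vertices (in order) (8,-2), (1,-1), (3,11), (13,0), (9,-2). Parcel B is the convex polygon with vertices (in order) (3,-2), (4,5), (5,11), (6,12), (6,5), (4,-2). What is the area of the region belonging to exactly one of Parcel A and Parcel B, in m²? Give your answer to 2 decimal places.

69.99

|Parcel A| = 81.5, |Parcel B| = 20, |Parcel A∩Parcel B| = 15.7572.
|Parcel A △ Parcel B| = |Parcel A| + |Parcel B| − 2·|Parcel A∩Parcel B| = 81.5 + 20 − 31.5144 = 69.99.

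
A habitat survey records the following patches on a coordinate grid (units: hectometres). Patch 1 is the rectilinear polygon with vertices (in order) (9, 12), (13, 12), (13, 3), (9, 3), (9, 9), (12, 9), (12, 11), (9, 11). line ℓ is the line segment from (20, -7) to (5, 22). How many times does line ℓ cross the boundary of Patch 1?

4

The segment meets the boundary at (10.172,12), (10.69,11), (11.724,9), (13,6.533).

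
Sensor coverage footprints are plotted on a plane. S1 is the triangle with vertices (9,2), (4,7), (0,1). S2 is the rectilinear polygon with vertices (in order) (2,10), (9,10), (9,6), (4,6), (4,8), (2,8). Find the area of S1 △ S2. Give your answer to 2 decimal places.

48.00

|S1| = 25, |S2| = 24, |S1∩S2| = 0.5.
|S1 △ S2| = |S1| + |S2| − 2·|S1∩S2| = 25 + 24 − 1 = 48.00.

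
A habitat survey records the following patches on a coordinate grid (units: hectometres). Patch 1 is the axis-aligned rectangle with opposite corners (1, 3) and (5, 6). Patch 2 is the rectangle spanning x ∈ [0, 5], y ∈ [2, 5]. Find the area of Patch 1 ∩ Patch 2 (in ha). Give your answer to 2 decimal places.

8.00

|Patch 1∩Patch 2|: x∈[1,5], y∈[3,5] → 4·2 = 8.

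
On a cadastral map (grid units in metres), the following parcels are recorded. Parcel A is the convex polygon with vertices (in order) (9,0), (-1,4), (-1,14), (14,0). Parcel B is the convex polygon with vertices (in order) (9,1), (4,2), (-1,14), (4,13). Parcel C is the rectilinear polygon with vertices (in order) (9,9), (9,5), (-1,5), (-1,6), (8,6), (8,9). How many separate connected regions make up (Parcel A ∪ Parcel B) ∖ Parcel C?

2

(Parcel A ∪ Parcel B) ∖ Parcel C splits into 2 disjoint pieces (area 41.6071, area 48.0357).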